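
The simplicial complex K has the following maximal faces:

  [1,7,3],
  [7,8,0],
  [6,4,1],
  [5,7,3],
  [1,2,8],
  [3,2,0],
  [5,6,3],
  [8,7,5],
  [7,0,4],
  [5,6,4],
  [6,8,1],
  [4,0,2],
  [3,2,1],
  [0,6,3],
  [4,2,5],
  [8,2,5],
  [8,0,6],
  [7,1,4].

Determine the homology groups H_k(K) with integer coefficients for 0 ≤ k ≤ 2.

H_0 ≅ Z,  H_1 ≅ Z^2,  H_2 ≅ Z.

We work with the vertex ordering 0 < 1 < 2 < 3 < 4 < 5 < 6 < 7 < 8. The simplices of K, each written with vertices in increasing order, are:

  0-simplices (9): [0], [1], [2], [3], [4], [5], [6], [7], [8]
  1-simplices (27): (27 of them)
  2-simplices (18): [0,2,3], [0,2,4], [0,3,6], [0,4,7], [0,6,8], [0,7,8], [1,2,3], [1,2,8], [1,3,7], [1,4,6], [1,4,7], [1,6,8], [2,4,5], [2,5,8], [3,5,6], [3,5,7], [4,5,6], [5,7,8]

so the chain groups are C_0 ≅ Z^9, C_1 ≅ Z^27, C_2 ≅ Z^18.

∂_1: C_1 → C_0 is given by ∂[p,q] = [q] − [p]. For instance
  ∂[2,3] = [3] − [2].
The resulting 9×27 matrix has rank 8, and its Smith normal form has invariant factors (1,1,1,1,1,1,1,1).

∂_2: C_2 → C_1 sends each 2-simplex [p,q,r] to [q,r] − [p,r] + [p,q]. For instance
  ∂[1,6,8] = [6,8] − [1,8] + [1,6],
  ∂[0,3,6] = [3,6] − [0,6] + [0,3].
The resulting 27×18 matrix has rank 17, and its Smith normal form has invariant factors (1,1,1,1,1,1,1,1,1,1,1,1,1,1,1,1,1).

From H_k ≅ ker(∂_k) / im(∂_{k+1}) we obtain:

  H_0: rank C_0 − rank ∂_1 = 9 − 8 = 1, and the invariant factors of ∂_1 are all 1, so H_0 ≅ Z.
  H_1: rank ker ∂_1 − rank ∂_2 = (27 − 8) − 17 = 2, and the invariant factors of ∂_2 are all 1, so H_1 ≅ Z^2.
  H_2: rank ker ∂_2 − rank ∂_3 = (18 − 17) − 0 = 1, and there is no ∂_3, so H_2 ≅ Z.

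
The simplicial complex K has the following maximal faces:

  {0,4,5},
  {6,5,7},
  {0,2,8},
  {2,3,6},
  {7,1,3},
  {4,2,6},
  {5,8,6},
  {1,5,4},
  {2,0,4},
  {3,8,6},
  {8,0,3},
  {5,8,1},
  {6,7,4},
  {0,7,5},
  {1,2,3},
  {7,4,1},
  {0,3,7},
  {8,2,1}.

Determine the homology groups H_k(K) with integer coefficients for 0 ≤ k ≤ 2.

Take the total order 0 < 1 < 2 < 3 < 4 < 5 < 6 < 7 < 8 on the vertex set. Then K (dimension 2) consists of the simplices:

  0-simplices (9): [0], [1], [2], [3], [4], [5], [6], [7], [8]
  1-simplices (27): (27 of them)
  2-simplices (18): [0,2,4], [0,2,8], [0,3,7], [0,3,8], [0,4,5], [0,5,7], [1,2,3], [1,2,8], [1,3,7], [1,4,5], [1,4,7], [1,5,8], [2,3,6], [2,4,6], [3,6,8], [4,6,7], [5,6,7], [5,6,8]

giving chain groups C_0 ≅ Z^9, C_1 ≅ Z^27, C_2 ≅ Z^18.

∂_1: C_1 → C_0 is given by ∂[p,q] = [q] − [p]. For instance
  ∂[5,8] = [8] − [5].
As a 9×27 matrix over Z this has rank 8, with invariant factors (1,1,1,1,1,1,1,1).

Boundary ∂_2: C_2 → C_1 sends each 2-simplex [p,q,r] to [q,r] − [p,r] + [p,q]. For instance
  ∂[0,3,7] = [3,7] − [0,7] + [0,3],
  ∂[0,4,5] = [4,5] − [0,5] + [0,4].
The resulting 27×18 matrix has rank 18, and its Smith normal form has invariant factors (1,1,1,1,1,1,1,1,1,1,1,1,1,1,1,1,1,2).

Now H_k = ker ∂_k / im ∂_{k+1}, so:

  H_0: rank C_0 − rank ∂_1 = 9 − 8 = 1, and the invariant factors of ∂_1 are all 1, so H_0 ≅ Z.
  H_1: rank ker ∂_1 − rank ∂_2 = (27 − 8) − 18 = 1, and ∂_2 has invariant factor 2 > 1, so H_1 ≅ Z ⊕ Z_2.
  H_2: rank ker ∂_2 − rank ∂_3 = (18 − 18) − 0 = 0, and there is no ∂_3, so H_2 ≅ 0.

As a check, the Euler characteristic is 9 − 27 + 18 = 0, which agrees with 1 − 1 + 0 = 0.
(K is a triangulation of the Klein bottle.)

H_0 = Z,  H_1 = Z ⊕ Z_2,  H_2 = 0.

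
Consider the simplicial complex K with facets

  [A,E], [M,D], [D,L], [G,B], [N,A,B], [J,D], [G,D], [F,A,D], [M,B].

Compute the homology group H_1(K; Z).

Order the vertices as A < B < D < E < F < G < J < L < M < N. Listing each simplex with vertices in this order, K has dimension 2 with simplices:

  0-simplices (10): A, B, D, E, F, G, J, L, M, N
  1-simplices (13): AB, AD, AE, AF, AN, BG, BM, BN, DF, DG, DJ, DL, DM
  2-simplices (2): ABN, ADF

Hence C_0 ≅ Z^10, C_1 ≅ Z^13, C_2 ≅ Z^2.

∂_1: C_1 → C_0 is given by ∂[p,q] = [q] − [p]. For instance
  ∂BG = G − B.
The resulting 10×13 matrix has rank 9, and its Smith normal form has invariant factors (1,1,1,1,1,1,1,1,1).

∂_2: C_2 → C_1 sends each 2-simplex [p,q,r] to [q,r] − [p,r] + [p,q]. For instance
  ∂ABN = BN − AN + AB,
  ∂ADF = DF − AF + AD.
The resulting 13×2 matrix has rank 2, and its Smith normal form has invariant factors (1,1).

Computing H_k = (kernel of ∂_k) / (image of ∂_{k+1}):

  H_1: rank ker ∂_1 − rank ∂_2 = (13 − 9) − 2 = 2, and the invariant factors of ∂_2 are all 1, so H_1 = Z^2.

H_1 = Z^2.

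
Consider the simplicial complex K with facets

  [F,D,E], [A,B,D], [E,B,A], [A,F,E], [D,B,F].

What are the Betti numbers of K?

b_0 = 1, b_1 = 1, b_2 = 0.

We work with the vertex ordering A < B < D < E < F. The simplices of K, each written with vertices in increasing order, are:

  0-simplices (5): A, B, D, E, F
  1-simplices (10): AB, AD, AE, AF, BD, BE, BF, DE, DF, EF
  2-simplices (5): ABD, ABE, AEF, BDF, DEF

Hence C_0 ≅ Z^5, C_1 ≅ Z^10, C_2 ≅ Z^5.

The boundary map ∂_1: C_1 → C_0 maps an edge to its endpoints' difference, ∂[p,q] = q − p. For instance
  ∂BD = D − B.
As a 5×10 matrix over Z this has rank 4, with invariant factors (1,1,1,1).

The boundary map ∂_2: C_2 → C_1 sends each 2-simplex [p,q,r] to [q,r] − [p,r] + [p,q]. For instance
  ∂AEF = EF − AF + AE,
  ∂ABD = BD − AD + AB.
The 10×5 boundary matrix has rank 5 and Smith normal form diag(1,1,1,1,1).

From H_k ≅ ker(∂_k) / im(∂_{k+1}) we obtain:

  H_0: rank C_0 − rank ∂_1 = 5 − 4 = 1, and the invariant factors of ∂_1 are all 1, so H_0 = Z.
  H_1: rank ker ∂_1 − rank ∂_2 = (10 − 4) − 5 = 1, and the invariant factors of ∂_2 are all 1, so H_1 = Z.
  H_2: rank ker ∂_2 − rank ∂_3 = (5 − 5) − 0 = 0, and there is no ∂_3, so H_2 = 0.

(K is a triangulation of the Möbius band.)

Hence the Betti numbers are b_0 = 1, b_1 = 1, b_2 = 0.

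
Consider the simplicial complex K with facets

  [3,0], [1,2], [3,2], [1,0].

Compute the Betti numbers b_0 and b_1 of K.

Order the vertices as 0 < 1 < 2 < 3. Listing each simplex with vertices in this order, K has dimension 1 with simplices:

  0-simplices (4): [0], [1], [2], [3]
  1-simplices (4): [0,1], [0,3], [1,2], [2,3]

giving chain groups C_0 ≅ Z^4, C_1 ≅ Z^4.

Boundary ∂_1: C_1 → C_0 sends each edge [p,q] (with p < q) to q − p. For instance
  ∂[1,2] = [2] − [1].
The resulting 4×4 matrix has rank 3, and its Smith normal form has invariant factors (1,1,1).

Now H_k = ker ∂_k / im ∂_{k+1}, so:

  H_0: rank C_0 − rank ∂_1 = 4 − 3 = 1, and the invariant factors of ∂_1 are all 1, so H_0 ≅ Z.
  H_1: rank ker ∂_1 − rank ∂_2 = (4 − 3) − 0 = 1, and there is no ∂_2, so H_1 ≅ Z.

(K is a triangulation of the circle S^1.)

Hence the Betti numbers are b_0 = 1, b_1 = 1.

b_0 = 1, b_1 = 1.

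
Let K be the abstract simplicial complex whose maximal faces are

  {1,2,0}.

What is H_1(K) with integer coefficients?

H_1 ≅ 0.

Order the vertices as 0 < 1 < 2. Listing each simplex with vertices in this order, K has dimension 2 with simplices:

  0-simplices (3): [0], [1], [2]
  1-simplices (3): [0,1], [0,2], [1,2]
  2-simplices (1): [0,1,2]

Hence C_0 ≅ Z^3, C_1 ≅ Z^3, C_2 ≅ Z^1.

The boundary map ∂_1: C_1 → C_0 maps an edge to its endpoints' difference, ∂[p,q] = q − p.
This gives a 3×3 integer matrix of rank 2; reducing to Smith normal form yields diagonal entries (1,1).

Boundary ∂_2: C_2 → C_1 sends each 2-simplex [p,q,r] to [q,r] − [p,r] + [p,q]. For instance
  ∂[0,1,2] = [1,2] − [0,2] + [0,1].
As a 3×1 matrix over Z this has rank 1, with invariant factors (1).

From H_k ≅ ker(∂_k) / im(∂_{k+1}) we obtain:

  H_1: rank ker ∂_1 − rank ∂_2 = (3 − 2) − 1 = 0, and the invariant factors of ∂_2 are all 1, so H_1 ≅ 0.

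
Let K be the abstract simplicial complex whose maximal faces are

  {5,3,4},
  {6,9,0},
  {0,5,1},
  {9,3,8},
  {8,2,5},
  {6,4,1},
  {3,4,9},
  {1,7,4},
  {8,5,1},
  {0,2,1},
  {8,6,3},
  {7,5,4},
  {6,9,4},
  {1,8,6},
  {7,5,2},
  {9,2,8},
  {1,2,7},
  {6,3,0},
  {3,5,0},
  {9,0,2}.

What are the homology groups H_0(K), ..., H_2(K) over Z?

We work with the vertex ordering 0 < 1 < 2 < 3 < 4 < 5 < 6 < 7 < 8 < 9. The simplices of K, each written with vertices in increasing order, are:

  0-simplices (10): [0], [1], [2], [3], [4], [5], [6], [7], [8], [9]
  1-simplices (30): (30 of them)
  2-simplices (20): (20 of them)

giving chain groups C_0 ≅ Z^10, C_1 ≅ Z^30, C_2 ≅ Z^20.

∂_1: C_1 → C_0 is given by ∂[p,q] = [q] − [p]. For instance
  ∂[4,6] = [6] − [4].
As a 10×30 matrix over Z this has rank 9, with invariant factors (1,1,1,1,1,1,1,1,1).

∂_2: C_2 → C_1 acts by ∂[p,q,r] = [q,r] − [p,r] + [p,q]. For instance
  ∂[1,5,8] = [5,8] − [1,8] + [1,5],
  ∂[2,5,7] = [5,7] − [2,7] + [2,5].
The 30×20 boundary matrix has rank 20 and Smith normal form diag(1,1,1,1,1,1,1,1,1,1,1,1,1,1,1,1,1,1,1,2).

From H_k ≅ ker(∂_k) / im(∂_{k+1}) we obtain:

  H_0: rank C_0 − rank ∂_1 = 10 − 9 = 1, and the invariant factors of ∂_1 are all 1, so H_0 ≅ Z.
  H_1: rank ker ∂_1 − rank ∂_2 = (30 − 9) − 20 = 1, and ∂_2 has invariant factor 2 > 1, so H_1 ≅ Z ⊕ Z/2.
  H_2: rank ker ∂_2 − rank ∂_3 = (20 − 20) − 0 = 0, and there is no ∂_3, so H_2 ≅ 0.

H_0 ≅ Z,  H_1 ≅ Z ⊕ Z/2,  H_2 = 0.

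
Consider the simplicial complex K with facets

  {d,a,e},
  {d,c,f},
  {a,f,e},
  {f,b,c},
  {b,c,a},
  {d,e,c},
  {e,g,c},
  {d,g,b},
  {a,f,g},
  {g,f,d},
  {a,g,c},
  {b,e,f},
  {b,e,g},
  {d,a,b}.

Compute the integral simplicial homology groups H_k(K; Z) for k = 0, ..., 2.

Fix the vertex order a < b < c < d < e < f < g and write every simplex with vertices in increasing order. Then dim K = 2 and the simplices of K are:

  0-simplices (7): a, b, c, d, e, f, g
  1-simplices (21): ab, ac, ad, ae, af, ag, bc, bd, be, bf, bg, cd, ce, cf, cg, de, df, dg, ef, eg, fg
  2-simplices (14): abc, abd, acg, ade, aef, afg, bcf, bdg, bef, beg, cde, cdf, ceg, dfg

Hence C_0 ≅ Z^7, C_1 ≅ Z^21, C_2 ≅ Z^14.

The boundary map ∂_1: C_1 → C_0 sends each edge [p,q] (with p < q) to q − p. For instance
  ∂cf = f − c.
The 7×21 boundary matrix has rank 6 and Smith normal form diag(1,1,1,1,1,1).

The boundary map ∂_2: C_2 → C_1 sends each 2-simplex [p,q,r] to [q,r] − [p,r] + [p,q]. For instance
  ∂bdg = dg − bg + bd,
  ∂dfg = fg − dg + df.
As a 21×14 matrix over Z this has rank 13, with invariant factors (1,1,1,1,1,1,1,1,1,1,1,1,1).

From H_k ≅ ker(∂_k) / im(∂_{k+1}) we obtain:

  H_0: rank C_0 − rank ∂_1 = 7 − 6 = 1, and the invariant factors of ∂_1 are all 1, so H_0 = Z.
  H_1: rank ker ∂_1 − rank ∂_2 = (21 − 6) − 13 = 2, and the invariant factors of ∂_2 are all 1, so H_1 = Z^2.
  H_2: rank ker ∂_2 − rank ∂_3 = (14 − 13) − 0 = 1, and there is no ∂_3, so H_2 = Z.

As a check, the Euler characteristic is 7 − 21 + 14 = 0, which agrees with 1 − 2 + 1 = 0.

H_0 ≅ Z,  H_1 ≅ Z^2,  H_2 ≅ Z.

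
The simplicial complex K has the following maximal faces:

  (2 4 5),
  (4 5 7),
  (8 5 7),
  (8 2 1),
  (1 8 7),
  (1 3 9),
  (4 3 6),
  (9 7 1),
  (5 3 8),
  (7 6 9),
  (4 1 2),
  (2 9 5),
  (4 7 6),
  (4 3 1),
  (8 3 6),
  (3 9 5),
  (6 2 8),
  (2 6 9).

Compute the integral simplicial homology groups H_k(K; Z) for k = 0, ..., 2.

H_0 = Z,  H_1 = Z^2,  H_2 = Z.

Fix the vertex order 1 < 2 < 3 < 4 < 5 < 6 < 7 < 8 < 9 and write every simplex with vertices in increasing order. Then dim K = 2 and the simplices of K are:

  0-simplices (9): [1], [2], [3], [4], [5], [6], [7], [8], [9]
  1-simplices (27): (27 of them)
  2-simplices (18): [1,2,4], [1,2,8], [1,3,4], [1,3,9], [1,7,8], [1,7,9], [2,4,5], [2,5,9], [2,6,8], [2,6,9], [3,4,6], [3,5,8], [3,5,9], [3,6,8], [4,5,7], [4,6,7], [5,7,8], [6,7,9]

giving chain groups C_0 ≅ Z^9, C_1 ≅ Z^27, C_2 ≅ Z^18.

Boundary ∂_1: C_1 → C_0 maps an edge to its endpoints' difference, ∂[p,q] = q − p.
This gives a 9×27 integer matrix of rank 8; reducing to Smith normal form yields diagonal entries (1,1,1,1,1,1,1,1).

∂_2: C_2 → C_1 sends each 2-simplex [p,q,r] to [q,r] − [p,r] + [p,q]. For instance
  ∂[1,2,4] = [2,4] − [1,4] + [1,2],
  ∂[1,7,8] = [7,8] − [1,8] + [1,7].
This gives a 27×18 integer matrix of rank 17; reducing to Smith normal form yields diagonal entries (1,1,1,1,1,1,1,1,1,1,1,1,1,1,1,1,1).

Now H_k = ker ∂_k / im ∂_{k+1}, so:

  H_0: rank C_0 − rank ∂_1 = 9 − 8 = 1, and the invariant factors of ∂_1 are all 1, so H_0 ≅ Z.
  H_1: rank ker ∂_1 − rank ∂_2 = (27 − 8) − 17 = 2, and the invariant factors of ∂_2 are all 1, so H_1 ≅ Z^2.
  H_2: rank ker ∂_2 − rank ∂_3 = (18 − 17) − 0 = 1, and there is no ∂_3, so H_2 ≅ Z.

As a check, the Euler characteristic is 9 − 27 + 18 = 0, which agrees with 1 − 2 + 1 = 0.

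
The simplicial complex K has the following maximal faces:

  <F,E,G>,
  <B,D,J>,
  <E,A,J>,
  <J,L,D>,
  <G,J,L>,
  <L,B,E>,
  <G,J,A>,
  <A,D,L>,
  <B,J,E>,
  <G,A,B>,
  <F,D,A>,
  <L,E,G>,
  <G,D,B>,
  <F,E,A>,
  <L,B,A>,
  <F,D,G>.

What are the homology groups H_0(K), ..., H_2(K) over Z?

Order the vertices as A < B < D < E < F < G < J < L. Listing each simplex with vertices in this order, K has dimension 2 with simplices:

  0-simplices (8): A, B, D, E, F, G, J, L
  1-simplices (24): AB, AD, AE, AF, AG, AJ, AL, BD, BE, BG, BJ, BL, DF, DG, DJ, DL, EF, EG, EJ, EL, FG, GJ, GL, JL
  2-simplices (16): ABG, ABL, ADF, ADL, AEF, AEJ, AGJ, BDG, BDJ, BEJ, BEL, DFG, DJL, EFG, EGL, GJL

giving chain groups C_0 ≅ Z^8, C_1 ≅ Z^24, C_2 ≅ Z^16.

Boundary ∂_1: C_1 → C_0 is given by ∂[p,q] = [q] − [p]. For instance
  ∂BL = L − B.
The 8×24 boundary matrix has rank 7 and Smith normal form diag(1,1,1,1,1,1,1).

∂_2: C_2 → C_1 maps a triangle to the signed sum of its edges. For instance
  ∂AEF = EF − AF + AE,
  ∂AGJ = GJ − AJ + AG.
As a 24×16 matrix over Z this has rank 15, with invariant factors (1,1,1,1,1,1,1,1,1,1,1,1,1,1,1).

Reading off H_k = ker ∂_k / im ∂_{k+1}:

  H_0: rank C_0 − rank ∂_1 = 8 − 7 = 1, and the invariant factors of ∂_1 are all 1, so H_0 = Z.
  H_1: rank ker ∂_1 − rank ∂_2 = (24 − 7) − 15 = 2, and the invariant factors of ∂_2 are all 1, so H_1 = Z^2.
  H_2: rank ker ∂_2 − rank ∂_3 = (16 − 15) − 0 = 1, and there is no ∂_3, so H_2 = Z.

(K is a triangulation of the torus T^2.)

H_0 = Z,  H_1 = Z^2,  H_2 = Z.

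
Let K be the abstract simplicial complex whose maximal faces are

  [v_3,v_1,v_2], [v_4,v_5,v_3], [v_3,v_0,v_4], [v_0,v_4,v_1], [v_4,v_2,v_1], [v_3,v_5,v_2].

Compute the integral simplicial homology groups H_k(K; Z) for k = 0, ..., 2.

We work with the vertex ordering v_0 < v_1 < v_2 < v_3 < v_4 < v_5. The simplices of K, each written with vertices in increasing order, are:

  0-simplices (6): [v_0], [v_1], [v_2], [v_3], [v_4], [v_5]
  1-simplices (12): [v_0,v_1], [v_0,v_3], [v_0,v_4], [v_1,v_2], [v_1,v_3], [v_1,v_4], [v_2,v_3], [v_2,v_4], [v_2,v_5], [v_3,v_4], [v_3,v_5], [v_4,v_5]
  2-simplices (6): [v_0,v_1,v_4], [v_0,v_3,v_4], [v_1,v_2,v_3], [v_1,v_2,v_4], [v_2,v_3,v_5], [v_3,v_4,v_5]

giving chain groups C_0 ≅ Z^6, C_1 ≅ Z^12, C_2 ≅ Z^6.

The boundary map ∂_1: C_1 → C_0 is given by ∂[p,q] = [q] − [p]. For instance
  ∂[v_0,v_3] = [v_3] − [v_0].
The resulting 6×12 matrix has rank 5, and its Smith normal form has invariant factors (1,1,1,1,1).

∂_2: C_2 → C_1 sends each 2-simplex [p,q,r] to [q,r] − [p,r] + [p,q]. For instance
  ∂[v_0,v_1,v_4] = [v_1,v_4] − [v_0,v_4] + [v_0,v_1],
  ∂[v_2,v_3,v_5] = [v_3,v_5] − [v_2,v_5] + [v_2,v_3].
This gives a 12×6 integer matrix of rank 6; reducing to Smith normal form yields diagonal entries (1,1,1,1,1,1).

Now H_k = ker ∂_k / im ∂_{k+1}, so:

  H_0: rank C_0 − rank ∂_1 = 6 − 5 = 1, and the invariant factors of ∂_1 are all 1, so H_0 = Z.
  H_1: rank ker ∂_1 − rank ∂_2 = (12 − 5) − 6 = 1, and the invariant factors of ∂_2 are all 1, so H_1 = Z.
  H_2: rank ker ∂_2 − rank ∂_3 = (6 − 6) − 0 = 0, and there is no ∂_3, so H_2 = 0.

H_0 = Z,  H_1 = Z,  H_2 = 0.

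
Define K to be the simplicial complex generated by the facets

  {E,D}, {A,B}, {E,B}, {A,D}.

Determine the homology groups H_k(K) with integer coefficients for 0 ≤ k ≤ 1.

H_0 = Z,  H_1 = Z.

Order the vertices as A < B < D < E. Listing each simplex with vertices in this order, K has dimension 1 with simplices:

  0-simplices (4): A, B, D, E
  1-simplices (4): AB, AD, BE, DE

giving chain groups C_0 ≅ Z^4, C_1 ≅ Z^4.

The boundary map ∂_1: C_1 → C_0 maps an edge to its endpoints' difference, ∂[p,q] = q − p.
This gives a 4×4 integer matrix of rank 3; reducing to Smith normal form yields diagonal entries (1,1,1).

From H_k ≅ ker(∂_k) / im(∂_{k+1}) we obtain:

  H_0: rank C_0 − rank ∂_1 = 4 − 3 = 1, and the invariant factors of ∂_1 are all 1, so H_0 ≅ Z.
  H_1: rank ker ∂_1 − rank ∂_2 = (4 − 3) − 0 = 1, and there is no ∂_2, so H_1 ≅ Z.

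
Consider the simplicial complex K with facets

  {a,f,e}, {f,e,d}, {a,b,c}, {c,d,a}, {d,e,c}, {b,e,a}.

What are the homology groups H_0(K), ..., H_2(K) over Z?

H_0 ≅ Z,  H_1 ≅ Z,  H_2 = 0.

Take the total order a < b < c < d < e < f on the vertex set. Then K (dimension 2) consists of the simplices:

  0-simplices (6): a, b, c, d, e, f
  1-simplices (12): ab, ac, ad, ae, af, bc, be, cd, ce, de, df, ef
  2-simplices (6): abc, abe, acd, aef, cde, def

Hence C_0 ≅ Z^6, C_1 ≅ Z^12, C_2 ≅ Z^6.

The boundary map ∂_1: C_1 → C_0 sends each edge [p,q] (with p < q) to q − p. For instance
  ∂ef = f − e.
The 6×12 boundary matrix has rank 5 and Smith normal form diag(1,1,1,1,1).

∂_2: C_2 → C_1 sends each 2-simplex [p,q,r] to [q,r] − [p,r] + [p,q]. For instance
  ∂def = ef − df + de,
  ∂abe = be − ae + ab.
The 12×6 boundary matrix has rank 6 and Smith normal form diag(1,1,1,1,1,1).

From H_k ≅ ker(∂_k) / im(∂_{k+1}) we obtain:

  H_0: rank C_0 − rank ∂_1 = 6 − 5 = 1, and the invariant factors of ∂_1 are all 1, so H_0 ≅ Z.
  H_1: rank ker ∂_1 − rank ∂_2 = (12 − 5) − 6 = 1, and the invariant factors of ∂_2 are all 1, so H_1 ≅ Z.
  H_2: rank ker ∂_2 − rank ∂_3 = (6 − 6) − 0 = 0, and there is no ∂_3, so H_2 ≅ 0.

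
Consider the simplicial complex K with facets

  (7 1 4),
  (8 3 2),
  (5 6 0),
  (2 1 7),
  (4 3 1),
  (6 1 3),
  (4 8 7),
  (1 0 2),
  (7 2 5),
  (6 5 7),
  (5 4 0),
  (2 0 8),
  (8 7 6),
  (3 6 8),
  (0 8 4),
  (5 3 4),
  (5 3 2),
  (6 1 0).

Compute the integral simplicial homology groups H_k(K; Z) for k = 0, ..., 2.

H_0 ≅ Z,  H_1 ≅ Z^2,  H_2 ≅ Z.

Order the vertices as 0 < 1 < 2 < 3 < 4 < 5 < 6 < 7 < 8. Listing each simplex with vertices in this order, K has dimension 2 with simplices:

  0-simplices (9): [0], [1], [2], [3], [4], [5], [6], [7], [8]
  1-simplices (27): (27 of them)
  2-simplices (18): [0,1,2], [0,1,6], [0,2,8], [0,4,5], [0,4,8], [0,5,6], [1,2,7], [1,3,4], [1,3,6], [1,4,7], [2,3,5], [2,3,8], [2,5,7], [3,4,5], [3,6,8], [4,7,8], [5,6,7], [6,7,8]

Hence C_0 ≅ Z^9, C_1 ≅ Z^27, C_2 ≅ Z^18.

Boundary ∂_1: C_1 → C_0 maps an edge to its endpoints' difference, ∂[p,q] = q − p. For instance
  ∂[2,5] = [5] − [2].
The 9×27 boundary matrix has rank 8 and Smith normal form diag(1,1,1,1,1,1,1,1).

The boundary map ∂_2: C_2 → C_1 acts by ∂[p,q,r] = [q,r] − [p,r] + [p,q]. For instance
  ∂[0,4,8] = [4,8] − [0,8] + [0,4],
  ∂[3,4,5] = [4,5] − [3,5] + [3,4].
As a 27×18 matrix over Z this has rank 17, with invariant factors (1,1,1,1,1,1,1,1,1,1,1,1,1,1,1,1,1).

Reading off H_k = ker ∂_k / im ∂_{k+1}:

  H_0: rank C_0 − rank ∂_1 = 9 − 8 = 1, and the invariant factors of ∂_1 are all 1, so H_0 = Z.
  H_1: rank ker ∂_1 − rank ∂_2 = (27 − 8) − 17 = 2, and the invariant factors of ∂_2 are all 1, so H_1 = Z^2.
  H_2: rank ker ∂_2 − rank ∂_3 = (18 − 17) − 0 = 1, and there is no ∂_3, so H_2 = Z.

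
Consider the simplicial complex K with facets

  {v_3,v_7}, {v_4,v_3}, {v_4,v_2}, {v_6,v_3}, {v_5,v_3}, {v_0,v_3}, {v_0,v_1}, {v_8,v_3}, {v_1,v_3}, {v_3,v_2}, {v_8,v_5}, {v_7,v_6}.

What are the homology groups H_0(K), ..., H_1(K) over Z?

We work with the vertex ordering v_0 < v_1 < v_2 < v_3 < v_4 < v_5 < v_6 < v_7 < v_8. The simplices of K, each written with vertices in increasing order, are:

  0-simplices (9): [v_0], [v_1], [v_2], [v_3], [v_4], [v_5], [v_6], [v_7], [v_8]
  1-simplices (12): [v_0,v_1], [v_0,v_3], [v_1,v_3], [v_2,v_3], [v_2,v_4], [v_3,v_4], [v_3,v_5], [v_3,v_6], [v_3,v_7], [v_3,v_8], [v_5,v_8], [v_6,v_7]

Hence C_0 ≅ Z^9, C_1 ≅ Z^12.

The boundary map ∂_1: C_1 → C_0 is given by ∂[p,q] = [q] − [p].
This gives a 9×12 integer matrix of rank 8; reducing to Smith normal form yields diagonal entries (1,1,1,1,1,1,1,1).

Computing H_k = (kernel of ∂_k) / (image of ∂_{k+1}):

  H_0: rank C_0 − rank ∂_1 = 9 − 8 = 1, and the invariant factors of ∂_1 are all 1, so H_0 = Z.
  H_1: rank ker ∂_1 − rank ∂_2 = (12 − 8) − 0 = 4, and there is no ∂_2, so H_1 = Z^4.

As a check, the Euler characteristic is 9 − 12 = -3, which agrees with 1 − 4 = -3.
(K is a triangulation of a wedge of 4 circles.)

H_0 = Z,  H_1 = Z^4.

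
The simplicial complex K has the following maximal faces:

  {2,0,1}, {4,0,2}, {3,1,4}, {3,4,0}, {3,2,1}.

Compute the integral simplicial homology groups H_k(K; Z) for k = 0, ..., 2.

Fix the vertex order 0 < 1 < 2 < 3 < 4 and write every simplex with vertices in increasing order. Then dim K = 2 and the simplices of K are:

  0-simplices (5): [0], [1], [2], [3], [4]
  1-simplices (10): [0,1], [0,2], [0,3], [0,4], [1,2], [1,3], [1,4], [2,3], [2,4], [3,4]
  2-simplices (5): [0,1,2], [0,2,4], [0,3,4], [1,2,3], [1,3,4]

Hence C_0 ≅ Z^5, C_1 ≅ Z^10, C_2 ≅ Z^5.

Boundary ∂_1: C_1 → C_0 is given by ∂[p,q] = [q] − [p]. For instance
  ∂[3,4] = [4] − [3].
The resulting 5×10 matrix has rank 4, and its Smith normal form has invariant factors (1,1,1,1).

The boundary map ∂_2: C_2 → C_1 acts by ∂[p,q,r] = [q,r] − [p,r] + [p,q]. For instance
  ∂[0,3,4] = [3,4] − [0,4] + [0,3],
  ∂[0,2,4] = [2,4] − [0,4] + [0,2].
This gives a 10×5 integer matrix of rank 5; reducing to Smith normal form yields diagonal entries (1,1,1,1,1).

From H_k ≅ ker(∂_k) / im(∂_{k+1}) we obtain:

  H_0: rank C_0 − rank ∂_1 = 5 − 4 = 1, and the invariant factors of ∂_1 are all 1, so H_0 = Z.
  H_1: rank ker ∂_1 − rank ∂_2 = (10 − 4) − 5 = 1, and the invariant factors of ∂_2 are all 1, so H_1 = Z.
  H_2: rank ker ∂_2 − rank ∂_3 = (5 − 5) − 0 = 0, and there is no ∂_3, so H_2 = 0.

H_0 = Z,  H_1 = Z,  H_2 = 0.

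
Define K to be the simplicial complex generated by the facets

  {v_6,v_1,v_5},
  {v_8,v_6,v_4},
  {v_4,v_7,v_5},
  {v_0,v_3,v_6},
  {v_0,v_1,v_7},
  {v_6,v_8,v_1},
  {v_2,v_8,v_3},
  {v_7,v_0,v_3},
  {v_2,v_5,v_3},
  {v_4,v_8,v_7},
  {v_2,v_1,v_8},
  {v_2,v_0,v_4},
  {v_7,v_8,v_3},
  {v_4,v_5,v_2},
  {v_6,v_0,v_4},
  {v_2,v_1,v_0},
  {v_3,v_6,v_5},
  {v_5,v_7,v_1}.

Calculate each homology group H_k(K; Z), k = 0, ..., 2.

Order the vertices as v_0 < v_1 < v_2 < v_3 < v_4 < v_5 < v_6 < v_7 < v_8. Listing each simplex with vertices in this order, K has dimension 2 with simplices:

  0-simplices (9): [v_0], [v_1], [v_2], [v_3], [v_4], [v_5], [v_6], [v_7], [v_8]
  1-simplices (27): (27 of them)
  2-simplices (18): (18 of them)

so the chain groups are C_0 ≅ Z^9, C_1 ≅ Z^27, C_2 ≅ Z^18.

Boundary ∂_1: C_1 → C_0 is given by ∂[p,q] = [q] − [p].
The 9×27 boundary matrix has rank 8 and Smith normal form diag(1,1,1,1,1,1,1,1).

∂_2: C_2 → C_1 sends each 2-simplex [p,q,r] to [q,r] − [p,r] + [p,q]. For instance
  ∂[v_1,v_6,v_8] = [v_6,v_8] − [v_1,v_8] + [v_1,v_6],
  ∂[v_0,v_3,v_7] = [v_3,v_7] − [v_0,v_7] + [v_0,v_3].
As a 27×18 matrix over Z this has rank 17, with invariant factors (1,1,1,1,1,1,1,1,1,1,1,1,1,1,1,1,1).

Computing H_k = (kernel of ∂_k) / (image of ∂_{k+1}):

  H_0: rank C_0 − rank ∂_1 = 9 − 8 = 1, and the invariant factors of ∂_1 are all 1, so H_0 = Z.
  H_1: rank ker ∂_1 − rank ∂_2 = (27 − 8) − 17 = 2, and the invariant factors of ∂_2 are all 1, so H_1 = Z^2.
  H_2: rank ker ∂_2 − rank ∂_3 = (18 − 17) − 0 = 1, and there is no ∂_3, so H_2 = Z.

As a check, the Euler characteristic is 9 − 27 + 18 = 0, which agrees with 1 − 2 + 1 = 0.

H_0 ≅ Z,  H_1 ≅ Z^2,  H_2 ≅ Z.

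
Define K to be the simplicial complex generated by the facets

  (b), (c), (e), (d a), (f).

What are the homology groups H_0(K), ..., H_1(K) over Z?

We work with the vertex ordering a < b < c < d < e < f. The simplices of K, each written with vertices in increasing order, are:

  0-simplices (6): a, b, c, d, e, f
  1-simplices (1): ad

Hence C_0 ≅ Z^6, C_1 ≅ Z^1.

The boundary map ∂_1: C_1 → C_0 is given by ∂[p,q] = [q] − [p].
The resulting 6×1 matrix has rank 1, and its Smith normal form has invariant factors (1).

Computing H_k = (kernel of ∂_k) / (image of ∂_{k+1}):

  H_0: rank C_0 − rank ∂_1 = 6 − 1 = 5, and the invariant factors of ∂_1 are all 1, so H_0 ≅ Z^5.
  H_1: rank ker ∂_1 − rank ∂_2 = (1 − 1) − 0 = 0, and there is no ∂_2, so H_1 ≅ 0.

(K is a triangulation of the disjoint union of a set of 4 points and the 1-simplex.)

H_0 ≅ Z^5,  H_1 = 0.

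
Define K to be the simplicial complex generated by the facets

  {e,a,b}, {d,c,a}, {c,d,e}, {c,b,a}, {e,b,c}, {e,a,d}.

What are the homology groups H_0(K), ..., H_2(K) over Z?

Fix the vertex order a < b < c < d < e and write every simplex with vertices in increasing order. Then dim K = 2 and the simplices of K are:

  0-simplices (5): a, b, c, d, e
  1-simplices (9): ab, ac, ad, ae, bc, be, cd, ce, de
  2-simplices (6): abc, abe, acd, ade, bce, cde

giving chain groups C_0 ≅ Z^5, C_1 ≅ Z^9, C_2 ≅ Z^6.

The boundary map ∂_1: C_1 → C_0 maps an edge to its endpoints' difference, ∂[p,q] = q − p. For instance
  ∂ab = b − a.
The resulting 5×9 matrix has rank 4, and its Smith normal form has invariant factors (1,1,1,1).

Boundary ∂_2: C_2 → C_1 maps a triangle to the signed sum of its edges. For instance
  ∂bce = ce − be + bc,
  ∂ade = de − ae + ad.
As a 9×6 matrix over Z this has rank 5, with invariant factors (1,1,1,1,1).

From H_k ≅ ker(∂_k) / im(∂_{k+1}) we obtain:

  H_0: rank C_0 − rank ∂_1 = 5 − 4 = 1, and the invariant factors of ∂_1 are all 1, so H_0 = Z.
  H_1: rank ker ∂_1 − rank ∂_2 = (9 − 4) − 5 = 0, and the invariant factors of ∂_2 are all 1, so H_1 = 0.
  H_2: rank ker ∂_2 − rank ∂_3 = (6 − 5) − 0 = 1, and there is no ∂_3, so H_2 = Z.

H_0 = Z,  H_1 = 0,  H_2 = Z.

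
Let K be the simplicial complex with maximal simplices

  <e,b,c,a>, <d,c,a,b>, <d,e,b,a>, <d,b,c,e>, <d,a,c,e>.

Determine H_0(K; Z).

H_0 = Z.

Fix the vertex order a < b < c < d < e and write every simplex with vertices in increasing order. Then dim K = 3 and the simplices of K are:

  0-simplices (5): a, b, c, d, e
  1-simplices (10): ab, ac, ad, ae, bc, bd, be, cd, ce, de
  2-simplices (10): abc, abd, abe, acd, ace, ade, bcd, bce, bde, cde
  3-simplices (5): abcd, abce, abde, acde, bcde

Hence C_0 ≅ Z^5, C_1 ≅ Z^10, C_2 ≅ Z^10, C_3 ≅ Z^5.

Boundary ∂_1: C_1 → C_0 is given by ∂[p,q] = [q] − [p].
As a 5×10 matrix over Z this has rank 4, with invariant factors (1,1,1,1).

∂_2: C_2 → C_1 sends each 2-simplex [p,q,r] to [q,r] − [p,r] + [p,q]. For instance
  ∂bde = de − be + bd,
  ∂ade = de − ae + ad.
The resulting 10×10 matrix has rank 6, and its Smith normal form has invariant factors (1,1,1,1,1,1).

∂_3: C_3 → C_2 sends each 3-simplex σ to the alternating sum Σ_i (−1)^i (σ with its i-th vertex removed). For instance
  ∂acde = cde − ade + ace − acd,
  ∂abcd = bcd − acd + abd − abc.
As a 10×5 matrix over Z this has rank 4, with invariant factors (1,1,1,1).

Now H_k = ker ∂_k / im ∂_{k+1}, so:

  H_0: rank C_0 − rank ∂_1 = 5 − 4 = 1, and the invariant factors of ∂_1 are all 1, so H_0 ≅ Z.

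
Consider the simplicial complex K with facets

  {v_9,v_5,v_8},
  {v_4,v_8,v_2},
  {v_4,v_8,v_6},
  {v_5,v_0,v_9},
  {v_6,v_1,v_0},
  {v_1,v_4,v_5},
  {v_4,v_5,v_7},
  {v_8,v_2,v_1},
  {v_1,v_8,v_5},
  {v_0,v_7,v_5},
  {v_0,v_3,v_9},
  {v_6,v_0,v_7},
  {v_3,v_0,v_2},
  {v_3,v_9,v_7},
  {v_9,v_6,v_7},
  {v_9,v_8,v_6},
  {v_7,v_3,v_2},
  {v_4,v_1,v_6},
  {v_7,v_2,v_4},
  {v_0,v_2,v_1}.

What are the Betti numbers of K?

b_0 = 1, b_1 = 1, b_2 = 0.

K has 10 vertices, 30 edges, 20 triangles.
rank ∂_0 = 0, rank ∂_1 = 9 ⇒ b_0 = 10 − 0 − 9 = 1; all invariant factors of ∂_1 are 1 so no torsion. So H_0 = Z.
rank ∂_1 = 9, rank ∂_2 = 20 ⇒ b_1 = 30 − 9 − 20 = 1; ∂_2 has invariant factor(s) [2] giving torsion. So H_1 = Z × Z/2.
rank ∂_2 = 20, rank ∂_3 = 0 ⇒ b_2 = 20 − 20 − 0 = 0. So H_2 = 0.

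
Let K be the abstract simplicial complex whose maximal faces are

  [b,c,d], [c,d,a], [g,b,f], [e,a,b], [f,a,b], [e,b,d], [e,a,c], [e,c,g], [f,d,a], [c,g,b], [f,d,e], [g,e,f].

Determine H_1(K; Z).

H_1 = Z_2.

We work with the vertex ordering a < b < c < d < e < f < g. The simplices of K, each written with vertices in increasing order, are:

  0-simplices (7): a, b, c, d, e, f, g
  1-simplices (18): ab, ac, ad, ae, af, bc, bd, be, bf, bg, cd, ce, cg, de, df, ef, eg, fg
  2-simplices (12): abe, abf, acd, ace, adf, bcd, bcg, bde, bfg, ceg, def, efg

giving chain groups C_0 ≅ Z^7, C_1 ≅ Z^18, C_2 ≅ Z^12.

The boundary map ∂_1: C_1 → C_0 maps an edge to its endpoints' difference, ∂[p,q] = q − p. For instance
  ∂bc = c − b.
The 7×18 boundary matrix has rank 6 and Smith normal form diag(1,1,1,1,1,1).

∂_2: C_2 → C_1 sends each 2-simplex [p,q,r] to [q,r] − [p,r] + [p,q]. For instance
  ∂bde = de − be + bd,
  ∂def = ef − df + de.
This gives a 18×12 integer matrix of rank 12; reducing to Smith normal form yields diagonal entries (1,1,1,1,1,1,1,1,1,1,1,2).

From H_k ≅ ker(∂_k) / im(∂_{k+1}) we obtain:

  H_1: rank ker ∂_1 − rank ∂_2 = (18 − 6) − 12 = 0, and ∂_2 has invariant factor 2 > 1, so H_1 ≅ Z_2.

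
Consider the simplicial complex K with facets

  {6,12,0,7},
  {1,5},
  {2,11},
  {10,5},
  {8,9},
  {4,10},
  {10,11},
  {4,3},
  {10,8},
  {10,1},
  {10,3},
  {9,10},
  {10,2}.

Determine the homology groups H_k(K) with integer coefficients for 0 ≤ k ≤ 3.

We work with the vertex ordering 0 < 1 < 2 < 3 < 4 < 5 < 6 < 7 < 8 < 9 < 10 < 11 < 12. The simplices of K, each written with vertices in increasing order, are:

  0-simplices (13): [0], [1], [2], [3], [4], [5], [6], [7], [8], [9], [10], [11], [12]
  1-simplices (18): [0,6], [0,7], [0,12], [1,5], [1,10], [2,10], [2,11], [3,4], [3,10], [4,10], [5,10], [6,7], [6,12], [7,12], [8,9], [8,10], [9,10], [10,11]
  2-simplices (4): [0,6,7], [0,6,12], [0,7,12], [6,7,12]
  3-simplices (1): [0,6,7,12]

Hence C_0 ≅ Z^13, C_1 ≅ Z^18, C_2 ≅ Z^4, C_3 ≅ Z^1.

Boundary ∂_1: C_1 → C_0 sends each edge [p,q] (with p < q) to q − p.
As a 13×18 matrix over Z this has rank 11, with invariant factors (1,1,1,1,1,1,1,1,1,1,1).

The boundary map ∂_2: C_2 → C_1 acts by ∂[p,q,r] = [q,r] − [p,r] + [p,q]. For instance
  ∂[0,6,12] = [6,12] − [0,12] + [0,6],
  ∂[0,7,12] = [7,12] − [0,12] + [0,7].
This gives a 18×4 integer matrix of rank 3; reducing to Smith normal form yields diagonal entries (1,1,1).

The boundary map ∂_3: C_3 → C_2 sends each 3-simplex σ to the alternating sum Σ_i (−1)^i (σ with its i-th vertex removed). For instance
  ∂[0,6,7,12] = [6,7,12] − [0,7,12] + [0,6,12] − [0,6,7].
The 4×1 boundary matrix has rank 1 and Smith normal form diag(1).

Reading off H_k = ker ∂_k / im ∂_{k+1}:

  H_0: rank C_0 − rank ∂_1 = 13 − 11 = 2, and the invariant factors of ∂_1 are all 1, so H_0 = Z^2.
  H_1: rank ker ∂_1 − rank ∂_2 = (18 − 11) − 3 = 4, and the invariant factors of ∂_2 are all 1, so H_1 = Z^4.
  H_2: rank ker ∂_2 − rank ∂_3 = (4 − 3) − 1 = 0, and the invariant factors of ∂_3 are all 1, so H_2 = 0.
  H_3: rank ker ∂_3 − rank ∂_4 = (1 − 1) − 0 = 0, and there is no ∂_4, so H_3 = 0.

(K is a triangulation of the disjoint union of a wedge of 4 circles and the 3-simplex.)

H_0 ≅ Z^2,  H_1 ≅ Z^4,  H_2 = 0,  H_3 = 0.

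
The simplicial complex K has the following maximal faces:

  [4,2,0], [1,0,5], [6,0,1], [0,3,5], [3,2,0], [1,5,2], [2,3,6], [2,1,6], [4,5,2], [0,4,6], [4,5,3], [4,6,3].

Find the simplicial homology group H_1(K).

We work with the vertex ordering 0 < 1 < 2 < 3 < 4 < 5 < 6. The simplices of K, each written with vertices in increasing order, are:

  0-simplices (7): [0], [1], [2], [3], [4], [5], [6]
  1-simplices (18): [0,1], [0,2], [0,3], [0,4], [0,5], [0,6], [1,2], [1,5], [1,6], [2,3], [2,4], [2,5], [2,6], [3,4], [3,5], [3,6], [4,5], [4,6]
  2-simplices (12): [0,1,5], [0,1,6], [0,2,3], [0,2,4], [0,3,5], [0,4,6], [1,2,5], [1,2,6], [2,3,6], [2,4,5], [3,4,5], [3,4,6]

so the chain groups are C_0 ≅ Z^7, C_1 ≅ Z^18, C_2 ≅ Z^12.

∂_1: C_1 → C_0 is given by ∂[p,q] = [q] − [p]. For instance
  ∂[3,6] = [6] − [3].
The resulting 7×18 matrix has rank 6, and its Smith normal form has invariant factors (1,1,1,1,1,1).

Boundary ∂_2: C_2 → C_1 acts by ∂[p,q,r] = [q,r] − [p,r] + [p,q]. For instance
  ∂[3,4,6] = [4,6] − [3,6] + [3,4],
  ∂[1,2,5] = [2,5] − [1,5] + [1,2].
The resulting 18×12 matrix has rank 12, and its Smith normal form has invariant factors (1,1,1,1,1,1,1,1,1,1,1,2).

Computing H_k = (kernel of ∂_k) / (image of ∂_{k+1}):

  H_1: rank ker ∂_1 − rank ∂_2 = (18 − 6) − 12 = 0, and ∂_2 has invariant factor 2 > 1, so H_1 = Z/2Z.

(K is a triangulation of the real projective plane RP^2.)

H_1 ≅ Z/2Z.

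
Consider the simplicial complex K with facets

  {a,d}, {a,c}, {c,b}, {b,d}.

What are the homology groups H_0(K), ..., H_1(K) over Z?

Fix the vertex order a < b < c < d and write every simplex with vertices in increasing order. Then dim K = 1 and the simplices of K are:

  0-simplices (4): a, b, c, d
  1-simplices (4): ac, ad, bc, bd

so the chain groups are C_0 ≅ Z^4, C_1 ≅ Z^4.

Boundary ∂_1: C_1 → C_0 sends each edge [p,q] (with p < q) to q − p.
This gives a 4×4 integer matrix of rank 3; reducing to Smith normal form yields diagonal entries (1,1,1).

Reading off H_k = ker ∂_k / im ∂_{k+1}:

  H_0: rank C_0 − rank ∂_1 = 4 − 3 = 1, and the invariant factors of ∂_1 are all 1, so H_0 ≅ Z.
  H_1: rank ker ∂_1 − rank ∂_2 = (4 − 3) − 0 = 1, and there is no ∂_2, so H_1 ≅ Z.

(K is a triangulation of the circle S^1.)

H_0 ≅ Z,  H_1 ≅ Z.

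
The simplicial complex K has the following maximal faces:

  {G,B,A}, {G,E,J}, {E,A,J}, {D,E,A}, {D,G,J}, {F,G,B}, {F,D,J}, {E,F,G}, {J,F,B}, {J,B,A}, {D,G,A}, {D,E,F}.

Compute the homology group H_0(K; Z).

K has 7 vertices, 18 edges, 12 triangles.
rank ∂_0 = 0, rank ∂_1 = 6 ⇒ b_0 = 7 − 0 − 6 = 1; all invariant factors of ∂_1 are 1 so no torsion. So H_0 ≅ Z.

H_0 = Z.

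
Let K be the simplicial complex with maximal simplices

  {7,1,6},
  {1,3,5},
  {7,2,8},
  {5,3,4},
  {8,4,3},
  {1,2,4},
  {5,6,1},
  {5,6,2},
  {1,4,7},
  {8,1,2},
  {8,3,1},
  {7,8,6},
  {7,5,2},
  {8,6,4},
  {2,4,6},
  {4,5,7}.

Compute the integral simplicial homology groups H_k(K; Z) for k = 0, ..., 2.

K has 8 vertices, 24 edges, 16 triangles.
rank ∂_0 = 0, rank ∂_1 = 7 ⇒ b_0 = 8 − 0 − 7 = 1; all invariant factors of ∂_1 are 1 so no torsion. So H_0 = Z.
rank ∂_1 = 7, rank ∂_2 = 15 ⇒ b_1 = 24 − 7 − 15 = 2; all invariant factors of ∂_2 are 1 so no torsion. So H_1 = Z^2.
rank ∂_2 = 15, rank ∂_3 = 0 ⇒ b_2 = 16 − 15 − 0 = 1. So H_2 = Z.

H_0 = Z,  H_1 = Z^2,  H_2 = Z.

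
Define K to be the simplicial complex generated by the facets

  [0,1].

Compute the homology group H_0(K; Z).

H_0 = Z.

Take the total order 0 < 1 on the vertex set. Then K (dimension 1) consists of the simplices:

  0-simplices (2): [0], [1]
  1-simplices (1): [0,1]

giving chain groups C_0 ≅ Z^2, C_1 ≅ Z^1.

The boundary map ∂_1: C_1 → C_0 sends each edge [p,q] (with p < q) to q − p.
The resulting 2×1 matrix has rank 1, and its Smith normal form has invariant factors (1).

Computing H_k = (kernel of ∂_k) / (image of ∂_{k+1}):

  H_0: rank C_0 − rank ∂_1 = 2 − 1 = 1, and the invariant factors of ∂_1 are all 1, so H_0 = Z.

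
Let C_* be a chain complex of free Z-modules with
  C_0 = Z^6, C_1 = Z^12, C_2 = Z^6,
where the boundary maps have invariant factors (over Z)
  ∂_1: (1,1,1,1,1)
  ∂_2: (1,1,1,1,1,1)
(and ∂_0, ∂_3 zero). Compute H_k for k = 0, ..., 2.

H_0: b_0 = 6 − 0 − 5 = 1; torsion from ∂_1 factors > 1: none. So H_0 ≅ Z.
H_1: b_1 = 12 − 5 − 6 = 1; torsion from ∂_2 factors > 1: none. So H_1 ≅ Z.
H_2: b_2 = 6 − 6 − 0 = 0; torsion from ∂_3 factors > 1: none. So H_2 ≅ 0.

H_0 ≅ Z,  H_1 ≅ Z,  H_2 = 0.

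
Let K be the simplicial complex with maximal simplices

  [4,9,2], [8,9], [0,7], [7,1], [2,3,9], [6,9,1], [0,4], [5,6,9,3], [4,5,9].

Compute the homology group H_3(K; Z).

Take the total order 0 < 1 < 2 < 3 < 4 < 5 < 6 < 7 < 8 < 9 on the vertex set. Then K (dimension 3) consists of the simplices:

  0-simplices (10): [0], [1], [2], [3], [4], [5], [6], [7], [8], [9]
  1-simplices (17): [0,4], [0,7], [1,6], [1,7], [1,9], [2,3], [2,4], [2,9], [3,5], [3,6], [3,9], [4,5], [4,9], [5,6], [5,9], [6,9], [8,9]
  2-simplices (8): [1,6,9], [2,3,9], [2,4,9], [3,5,6], [3,5,9], [3,6,9], [4,5,9], [5,6,9]
  3-simplices (1): [3,5,6,9]

giving chain groups C_0 ≅ Z^10, C_1 ≅ Z^17, C_2 ≅ Z^8, C_3 ≅ Z^1.

∂_1: C_1 → C_0 maps an edge to its endpoints' difference, ∂[p,q] = q − p. For instance
  ∂[1,9] = [9] − [1].
This gives a 10×17 integer matrix of rank 9; reducing to Smith normal form yields diagonal entries (1,1,1,1,1,1,1,1,1).

The boundary map ∂_2: C_2 → C_1 sends each 2-simplex [p,q,r] to [q,r] − [p,r] + [p,q]. For instance
  ∂[2,4,9] = [4,9] − [2,9] + [2,4],
  ∂[3,6,9] = [6,9] − [3,9] + [3,6].
The resulting 17×8 matrix has rank 7, and its Smith normal form has invariant factors (1,1,1,1,1,1,1).

∂_3: C_3 → C_2 sends each 3-simplex σ to the alternating sum Σ_i (−1)^i (σ with its i-th vertex removed). For instance
  ∂[3,5,6,9] = [5,6,9] − [3,6,9] + [3,5,9] − [3,5,6].
This gives a 8×1 integer matrix of rank 1; reducing to Smith normal form yields diagonal entries (1).

From H_k ≅ ker(∂_k) / im(∂_{k+1}) we obtain:

  H_3: rank ker ∂_3 − rank ∂_4 = (1 − 1) − 0 = 0, and there is no ∂_4, so H_3 = 0.

H_3 ≅ 0.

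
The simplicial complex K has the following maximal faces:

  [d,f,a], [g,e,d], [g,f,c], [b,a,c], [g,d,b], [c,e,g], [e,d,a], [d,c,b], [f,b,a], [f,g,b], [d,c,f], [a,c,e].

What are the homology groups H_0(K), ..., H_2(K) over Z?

Order the vertices as a < b < c < d < e < f < g. Listing each simplex with vertices in this order, K has dimension 2 with simplices:

  0-simplices (7): a, b, c, d, e, f, g
  1-simplices (18): ab, ac, ad, ae, af, bc, bd, bf, bg, cd, ce, cf, cg, de, df, dg, eg, fg
  2-simplices (12): abc, abf, ace, ade, adf, bcd, bdg, bfg, cdf, ceg, cfg, deg

giving chain groups C_0 ≅ Z^7, C_1 ≅ Z^18, C_2 ≅ Z^12.

Boundary ∂_1: C_1 → C_0 sends each edge [p,q] (with p < q) to q − p.
As a 7×18 matrix over Z this has rank 6, with invariant factors (1,1,1,1,1,1).

Boundary ∂_2: C_2 → C_1 acts by ∂[p,q,r] = [q,r] − [p,r] + [p,q]. For instance
  ∂abc = bc − ac + ab,
  ∂abf = bf − af + ab.
The resulting 18×12 matrix has rank 12, and its Smith normal form has invariant factors (1,1,1,1,1,1,1,1,1,1,1,2).

From H_k ≅ ker(∂_k) / im(∂_{k+1}) we obtain:

  H_0: rank C_0 − rank ∂_1 = 7 − 6 = 1, and the invariant factors of ∂_1 are all 1, so H_0 = Z.
  H_1: rank ker ∂_1 − rank ∂_2 = (18 − 6) − 12 = 0, and ∂_2 has invariant factor 2 > 1, so H_1 = Z/2.
  H_2: rank ker ∂_2 − rank ∂_3 = (12 − 12) − 0 = 0, and there is no ∂_3, so H_2 = 0.

H_0 ≅ Z,  H_1 ≅ Z/2,  H_2 = 0.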